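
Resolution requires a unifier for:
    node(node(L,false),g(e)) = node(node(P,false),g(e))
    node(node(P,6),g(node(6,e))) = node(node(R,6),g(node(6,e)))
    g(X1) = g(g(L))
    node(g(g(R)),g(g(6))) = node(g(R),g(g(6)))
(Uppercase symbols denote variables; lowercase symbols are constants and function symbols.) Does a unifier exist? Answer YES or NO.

NO

Decompose node/2: node(L,false) = node(P,false),  g(e) = g(e).
Decompose node/2: L = P,  false = false.
Bind L := P; substituting into the one remaining equation that mentions L gives: g(X1) = g(g(P)).
Delete trivial equation false = false.
Delete trivial equation g(e) = g(e).
Decompose node/2: node(P,6) = node(R,6),  g(node(6,e)) = g(node(6,e)).
Decompose node/2: P = R,  6 = 6.
Bind P := R; substituting into the one remaining equation that mentions P gives: g(X1) = g(g(R)). Substituting into the earlier binding gives L := R.
Delete trivial equation 6 = 6.
Delete trivial equation g(node(6,e)) = g(node(6,e)).
Decompose g/1: X1 = g(R).
Bind X1 := g(R); no other remaining equation mentions X1.
Decompose node/2: g(g(R)) = g(R),  g(g(6)) = g(g(6)).
Decompose g/1: g(R) = R.
Occurs check fails: R occurs in g(R); the equation R = g(R) has no finite solution.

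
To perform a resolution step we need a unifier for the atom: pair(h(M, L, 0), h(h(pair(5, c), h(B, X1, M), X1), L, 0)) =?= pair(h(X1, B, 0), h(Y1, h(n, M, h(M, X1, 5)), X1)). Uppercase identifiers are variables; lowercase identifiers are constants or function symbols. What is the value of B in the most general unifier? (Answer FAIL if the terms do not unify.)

Decompose pair/2: h(M, L, 0) =?= h(X1, B, 0),  h(h(pair(5, c), h(B, X1, M), X1), L, 0) =?= h(Y1, h(n, M, h(M, X1, 5)), X1).
Decompose h/3: M =?= X1,  L =?= B,  0 =?= 0.
Bind M := X1; substituting into the one remaining equation that mentions M gives: h(h(pair(5, c), h(B, X1, X1), X1), L, 0) =?= h(Y1, h(n, X1, h(X1, X1, 5)), X1).
Bind L := B; substituting into the one remaining equation that mentions L gives: h(h(pair(5, c), h(B, X1, X1), X1), B, 0) =?= h(Y1, h(n, X1, h(X1, X1, 5)), X1).
Delete trivial equation 0 =?= 0.
Decompose h/3: h(pair(5, c), h(B, X1, X1), X1) =?= Y1,  B =?= h(n, X1, h(X1, X1, 5)),  0 =?= X1.
Bind Y1 := h(pair(5, c), h(B, X1, X1), X1); no other remaining equation mentions Y1.
Bind B := h(n, X1, h(X1, X1, 5)); no other remaining equation mentions B. Substituting into the earlier bindings gives L := h(n, X1, h(X1, X1, 5)), Y1 := h(pair(5, c), h(h(n, X1, h(X1, X1, 5)), X1, X1), X1).
Bind X1 := 0. Substituting into the earlier bindings gives M := 0, L := h(n, 0, h(0, 0, 5)), Y1 := h(pair(5, c), h(h(n, 0, h(0, 0, 5)), 0, 0), 0), B := h(n, 0, h(0, 0, 5)).
MGU = { M := 0, L := h(n, 0, h(0, 0, 5)), Y1 := h(pair(5, c), h(h(n, 0, h(0, 0, 5)), 0, 0), 0), B := h(n, 0, h(0, 0, 5)), X1 := 0 }, so B := h(n, 0, h(0, 0, 5)).

h(n, 0, h(0, 0, 5))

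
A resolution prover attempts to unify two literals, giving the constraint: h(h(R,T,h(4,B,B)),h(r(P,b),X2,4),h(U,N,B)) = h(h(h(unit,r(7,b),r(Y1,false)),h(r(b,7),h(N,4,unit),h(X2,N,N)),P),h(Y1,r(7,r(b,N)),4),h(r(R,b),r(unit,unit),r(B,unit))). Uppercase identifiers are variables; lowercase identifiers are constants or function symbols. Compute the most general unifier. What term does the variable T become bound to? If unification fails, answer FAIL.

FAIL

Decompose h/3: h(R,T,h(4,B,B)) = h(h(unit,r(7,b),r(Y1,false)),h(r(b,7),h(N,4,unit),h(X2,N,N)),P),  h(r(P,b),X2,4) = h(Y1,r(7,r(b,N)),4),  h(U,N,B) = h(r(R,b),r(unit,unit),r(B,unit)).
Decompose h/3: R = h(unit,r(7,b),r(Y1,false)),  T = h(r(b,7),h(N,4,unit),h(X2,N,N)),  h(4,B,B) = P.
Bind R := h(unit,r(7,b),r(Y1,false)); substituting into the one remaining equation that mentions R gives: h(U,N,B) = h(r(h(unit,r(7,b),r(Y1,false)),b),r(unit,unit),r(B,unit)).
Bind T := h(r(b,7),h(N,4,unit),h(X2,N,N)); no other remaining equation mentions T.
Bind P := h(4,B,B); substituting into the one remaining equation that mentions P gives: h(r(h(4,B,B),b),X2,4) = h(Y1,r(7,r(b,N)),4).
Decompose h/3: r(h(4,B,B),b) = Y1,  X2 = r(7,r(b,N)),  4 = 4.
Bind Y1 := r(h(4,B,B),b); substituting into the one remaining equation that mentions Y1 gives: h(U,N,B) = h(r(h(unit,r(7,b),r(r(h(4,B,B),b),false)),b),r(unit,unit),r(B,unit)). Substituting into the earlier binding gives R := h(unit,r(7,b),r(r(h(4,B,B),b),false)).
Bind X2 := r(7,r(b,N)); no other remaining equation mentions X2. Substituting into the earlier binding gives T := h(r(b,7),h(N,4,unit),h(r(7,r(b,N)),N,N)).
Delete trivial equation 4 = 4.
Decompose h/3: U = r(h(unit,r(7,b),r(r(h(4,B,B),b),false)),b),  N = r(unit,unit),  B = r(B,unit).
Bind U := r(h(unit,r(7,b),r(r(h(4,B,B),b),false)),b); no other remaining equation mentions U.
Bind N := r(unit,unit); no other remaining equation mentions N. Substituting into the earlier bindings gives T := h(r(b,7),h(r(unit,unit),4,unit),h(r(7,r(b,r(unit,unit))),r(unit,unit),r(unit,unit))), X2 := r(7,r(b,r(unit,unit))).
Occurs check fails: B occurs in r(B,unit); the equation B = r(B,unit) has no finite solution.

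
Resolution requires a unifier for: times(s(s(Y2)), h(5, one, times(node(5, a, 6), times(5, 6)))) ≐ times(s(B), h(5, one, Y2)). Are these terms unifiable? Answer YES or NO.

YES

Decompose times/2: s(s(Y2)) ≐ s(B),  h(5, one, times(node(5, a, 6), times(5, 6))) ≐ h(5, one, Y2).
Decompose s/1: s(Y2) ≐ B.
Bind B := s(Y2); no other remaining equation mentions B.
Decompose h/3: 5 ≐ 5,  one ≐ one,  times(node(5, a, 6), times(5, 6)) ≐ Y2.
Delete trivial equation 5 ≐ 5.
Delete trivial equation one ≐ one.
Bind Y2 := times(node(5, a, 6), times(5, 6)). Substituting into the earlier binding gives B := s(times(node(5, a, 6), times(5, 6))).
No equations remain and no clash or occurs-check failure arose, so a unifier exists.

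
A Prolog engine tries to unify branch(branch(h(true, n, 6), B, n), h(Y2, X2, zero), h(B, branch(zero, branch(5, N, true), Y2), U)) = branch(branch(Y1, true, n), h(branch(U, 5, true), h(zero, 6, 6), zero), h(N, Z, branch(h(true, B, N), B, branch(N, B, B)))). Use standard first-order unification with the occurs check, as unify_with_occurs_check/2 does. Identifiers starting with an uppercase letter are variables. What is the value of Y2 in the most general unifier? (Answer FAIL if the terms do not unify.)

Decompose branch/3: branch(h(true, n, 6), B, n) = branch(Y1, true, n),  h(Y2, X2, zero) = h(branch(U, 5, true), h(zero, 6, 6), zero),  h(B, branch(zero, branch(5, N, true), Y2), U) = h(N, Z, branch(h(true, B, N), B, branch(N, B, B))).
Decompose branch/3: h(true, n, 6) = Y1,  B = true,  n = n.
Bind Y1 := h(true, n, 6); no other remaining equation mentions Y1.
Bind B := true; substituting into the one remaining equation that mentions B gives: h(true, branch(zero, branch(5, N, true), Y2), U) = h(N, Z, branch(h(true, true, N), true, branch(N, true, true))).
Delete trivial equation n = n.
Decompose h/3: Y2 = branch(U, 5, true),  X2 = h(zero, 6, 6),  zero = zero.
Bind Y2 := branch(U, 5, true); substituting into the one remaining equation that mentions Y2 gives: h(true, branch(zero, branch(5, N, true), branch(U, 5, true)), U) = h(N, Z, branch(h(true, true, N), true, branch(N, true, true))).
Bind X2 := h(zero, 6, 6); no other remaining equation mentions X2.
Delete trivial equation zero = zero.
Decompose h/3: true = N,  branch(zero, branch(5, N, true), branch(U, 5, true)) = Z,  U = branch(h(true, true, N), true, branch(N, true, true)).
Bind N := true; substituting into the remaining equations gives: branch(zero, branch(5, true, true), branch(U, 5, true)) = Z,  U = branch(h(true, true, true), true, branch(true, true, true)).
Bind Z := branch(zero, branch(5, true, true), branch(U, 5, true)); no other remaining equation mentions Z.
Bind U := branch(h(true, true, true), true, branch(true, true, true)). Substituting into the earlier bindings gives Y2 := branch(branch(h(true, true, true), true, branch(true, true, true)), 5, true), Z := branch(zero, branch(5, true, true), branch(branch(h(true, true, true), true, branch(true, true, true)), 5, true)).
MGU = { Y1 -> h(true, n, 6), B -> true, Y2 -> branch(branch(h(true, true, true), true, branch(true, true, true)), 5, true), X2 -> h(zero, 6, 6), N -> true, Z -> branch(zero, branch(5, true, true), branch(branch(h(true, true, true), true, branch(true, true, true)), 5, true)), U -> branch(h(true, true, true), true, branch(true, true, true)) }, so Y2 -> branch(branch(h(true, true, true), true, branch(true, true, true)), 5, true).

branch(branch(h(true, true, true), true, branch(true, true, true)), 5, true)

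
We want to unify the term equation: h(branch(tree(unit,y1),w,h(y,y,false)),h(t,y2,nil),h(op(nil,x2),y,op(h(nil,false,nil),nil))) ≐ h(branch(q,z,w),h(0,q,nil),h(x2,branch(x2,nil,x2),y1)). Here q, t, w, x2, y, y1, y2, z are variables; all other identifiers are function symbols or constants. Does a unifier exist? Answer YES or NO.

Decompose h/3: branch(tree(unit,y1),w,h(y,y,false)) ≐ branch(q,z,w),  h(t,y2,nil) ≐ h(0,q,nil),  h(op(nil,x2),y,op(h(nil,false,nil),nil)) ≐ h(x2,branch(x2,nil,x2),y1).
Decompose branch/3: tree(unit,y1) ≐ q,  w ≐ z,  h(y,y,false) ≐ w.
Bind q := tree(unit,y1); substituting into the one remaining equation that mentions q gives: h(t,y2,nil) ≐ h(0,tree(unit,y1),nil).
Bind w := z; substituting into the one remaining equation that mentions w gives: h(y,y,false) ≐ z.
Bind z := h(y,y,false); no other remaining equation mentions z. Substituting into the earlier binding gives w := h(y,y,false).
Decompose h/3: t ≐ 0,  y2 ≐ tree(unit,y1),  nil ≐ nil.
Bind t := 0; no other remaining equation mentions t.
Bind y2 := tree(unit,y1); no other remaining equation mentions y2.
Delete trivial equation nil ≐ nil.
Decompose h/3: op(nil,x2) ≐ x2,  y ≐ branch(x2,nil,x2),  op(h(nil,false,nil),nil) ≐ y1.
Occurs check fails: x2 occurs in op(nil,x2); the equation x2 ≐ op(nil,x2) has no finite solution.

NO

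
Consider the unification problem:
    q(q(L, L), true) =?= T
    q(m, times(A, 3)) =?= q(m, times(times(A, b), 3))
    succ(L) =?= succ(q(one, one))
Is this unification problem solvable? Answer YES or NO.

Bind T := q(q(L, L), true); no other remaining equation mentions T.
Decompose q/2: m =?= m,  times(A, 3) =?= times(times(A, b), 3).
Delete trivial equation m =?= m.
Decompose times/2: A =?= times(A, b),  3 =?= 3.
Occurs check fails: A occurs in times(A, b); the equation A =?= times(A, b) has no finite solution.

NO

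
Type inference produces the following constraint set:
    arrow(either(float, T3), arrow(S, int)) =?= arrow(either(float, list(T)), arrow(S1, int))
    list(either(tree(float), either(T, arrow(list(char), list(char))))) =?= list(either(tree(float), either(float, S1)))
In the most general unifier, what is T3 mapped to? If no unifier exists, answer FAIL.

list(float)

Decompose arrow/2: either(float, T3) =?= either(float, list(T)),  arrow(S, int) =?= arrow(S1, int).
Decompose either/2: float =?= float,  T3 =?= list(T).
Delete trivial equation float =?= float.
Bind T3 := list(T); no other remaining equation mentions T3.
Decompose arrow/2: S =?= S1,  int =?= int.
Bind S := S1; no other remaining equation mentions S.
Delete trivial equation int =?= int.
Decompose list/1: either(tree(float), either(T, arrow(list(char), list(char)))) =?= either(tree(float), either(float, S1)).
Decompose either/2: tree(float) =?= tree(float),  either(T, arrow(list(char), list(char))) =?= either(float, S1).
Delete trivial equation tree(float) =?= tree(float).
Decompose either/2: T =?= float,  arrow(list(char), list(char)) =?= S1.
Bind T := float; no other remaining equation mentions T. Substituting into the earlier binding gives T3 := list(float).
Bind S1 := arrow(list(char), list(char)). Substituting into the earlier binding gives S := arrow(list(char), list(char)).
MGU = { T3 ↦ list(float), S ↦ arrow(list(char), list(char)), T ↦ float, S1 ↦ arrow(list(char), list(char)) }, so T3 ↦ list(float).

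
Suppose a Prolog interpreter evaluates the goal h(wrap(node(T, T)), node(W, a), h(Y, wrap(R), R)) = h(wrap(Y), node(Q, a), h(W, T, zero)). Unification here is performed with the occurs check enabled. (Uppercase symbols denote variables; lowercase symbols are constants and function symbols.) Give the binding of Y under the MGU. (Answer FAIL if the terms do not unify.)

Decompose h/3: wrap(node(T, T)) = wrap(Y),  node(W, a) = node(Q, a),  h(Y, wrap(R), R) = h(W, T, zero).
Decompose wrap/1: node(T, T) = Y.
Bind Y := node(T, T); substituting into the one remaining equation that mentions Y gives: h(node(T, T), wrap(R), R) = h(W, T, zero).
Decompose node/2: W = Q,  a = a.
Bind W := Q; substituting into the one remaining equation that mentions W gives: h(node(T, T), wrap(R), R) = h(Q, T, zero).
Delete trivial equation a = a.
Decompose h/3: node(T, T) = Q,  wrap(R) = T,  R = zero.
Bind Q := node(T, T); no other remaining equation mentions Q. Substituting into the earlier binding gives W := node(T, T).
Bind T := wrap(R); no other remaining equation mentions T. Substituting into the earlier bindings gives Y := node(wrap(R), wrap(R)), W := node(wrap(R), wrap(R)), Q := node(wrap(R), wrap(R)).
Bind R := zero. Substituting into the earlier bindings gives Y := node(wrap(zero), wrap(zero)), W := node(wrap(zero), wrap(zero)), Q := node(wrap(zero), wrap(zero)), T := wrap(zero).
MGU = { Y -> node(wrap(zero), wrap(zero)), W -> node(wrap(zero), wrap(zero)), Q -> node(wrap(zero), wrap(zero)), T -> wrap(zero), R -> zero }, so Y -> node(wrap(zero), wrap(zero)).

node(wrap(zero), wrap(zero))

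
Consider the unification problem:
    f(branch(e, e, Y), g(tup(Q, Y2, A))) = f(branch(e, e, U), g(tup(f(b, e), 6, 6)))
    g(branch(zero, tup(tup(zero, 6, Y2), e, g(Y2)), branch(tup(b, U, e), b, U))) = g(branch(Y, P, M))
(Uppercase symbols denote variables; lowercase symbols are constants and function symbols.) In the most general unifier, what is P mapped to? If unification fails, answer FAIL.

Decompose f/2: branch(e, e, Y) = branch(e, e, U),  g(tup(Q, Y2, A)) = g(tup(f(b, e), 6, 6)).
Decompose branch/3: e = e,  e = e,  Y = U.
Delete trivial equation e = e.
Delete trivial equation e = e.
Bind Y := U; substituting into the one remaining equation that mentions Y gives: g(branch(zero, tup(tup(zero, 6, Y2), e, g(Y2)), branch(tup(b, U, e), b, U))) = g(branch(U, P, M)).
Decompose g/1: tup(Q, Y2, A) = tup(f(b, e), 6, 6).
Decompose tup/3: Q = f(b, e),  Y2 = 6,  A = 6.
Bind Q := f(b, e); no other remaining equation mentions Q.
Bind Y2 := 6; substituting into the one remaining equation that mentions Y2 gives: g(branch(zero, tup(tup(zero, 6, 6), e, g(6)), branch(tup(b, U, e), b, U))) = g(branch(U, P, M)).
Bind A := 6; no other remaining equation mentions A.
Decompose g/1: branch(zero, tup(tup(zero, 6, 6), e, g(6)), branch(tup(b, U, e), b, U)) = branch(U, P, M).
Decompose branch/3: zero = U,  tup(tup(zero, 6, 6), e, g(6)) = P,  branch(tup(b, U, e), b, U) = M.
Bind U := zero; substituting into the one remaining equation that mentions U gives: branch(tup(b, zero, e), b, zero) = M. Substituting into the earlier binding gives Y := zero.
Bind P := tup(tup(zero, 6, 6), e, g(6)); no other remaining equation mentions P.
Bind M := branch(tup(b, zero, e), b, zero).
MGU = { Y := zero, Q := f(b, e), Y2 := 6, A := 6, U := zero, P := tup(tup(zero, 6, 6), e, g(6)), M := branch(tup(b, zero, e), b, zero) }, so P := tup(tup(zero, 6, 6), e, g(6)).

tup(tup(zero, 6, 6), e, g(6))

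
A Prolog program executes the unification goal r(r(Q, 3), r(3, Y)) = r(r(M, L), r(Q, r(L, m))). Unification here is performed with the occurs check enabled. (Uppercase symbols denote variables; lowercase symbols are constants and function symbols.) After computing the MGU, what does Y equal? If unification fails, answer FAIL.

r(3, m)

Decompose r/2: r(Q, 3) = r(M, L),  r(3, Y) = r(Q, r(L, m)).
Decompose r/2: Q = M,  3 = L.
Bind Q := M; substituting into the one remaining equation that mentions Q gives: r(3, Y) = r(M, r(L, m)).
Bind L := 3; substituting into the remaining equation gives: r(3, Y) = r(M, r(3, m)).
Decompose r/2: 3 = M,  Y = r(3, m).
Bind M := 3; no other remaining equation mentions M. Substituting into the earlier binding gives Q := 3.
Bind Y := r(3, m).
MGU = { Q = 3, L = 3, M = 3, Y = r(3, m) }, so Y = r(3, m).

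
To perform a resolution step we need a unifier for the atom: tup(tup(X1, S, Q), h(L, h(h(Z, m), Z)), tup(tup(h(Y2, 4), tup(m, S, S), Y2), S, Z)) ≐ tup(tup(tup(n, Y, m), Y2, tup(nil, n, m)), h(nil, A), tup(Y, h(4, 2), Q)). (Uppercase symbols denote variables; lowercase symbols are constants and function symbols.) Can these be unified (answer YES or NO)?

Decompose tup/3: tup(X1, S, Q) ≐ tup(tup(n, Y, m), Y2, tup(nil, n, m)),  h(L, h(h(Z, m), Z)) ≐ h(nil, A),  tup(tup(h(Y2, 4), tup(m, S, S), Y2), S, Z) ≐ tup(Y, h(4, 2), Q).
Decompose tup/3: X1 ≐ tup(n, Y, m),  S ≐ Y2,  Q ≐ tup(nil, n, m).
Bind X1 := tup(n, Y, m); no other remaining equation mentions X1.
Bind S := Y2; substituting into the one remaining equation that mentions S gives: tup(tup(h(Y2, 4), tup(m, Y2, Y2), Y2), Y2, Z) ≐ tup(Y, h(4, 2), Q).
Bind Q := tup(nil, n, m); substituting into the one remaining equation that mentions Q gives: tup(tup(h(Y2, 4), tup(m, Y2, Y2), Y2), Y2, Z) ≐ tup(Y, h(4, 2), tup(nil, n, m)).
Decompose h/2: L ≐ nil,  h(h(Z, m), Z) ≐ A.
Bind L := nil; no other remaining equation mentions L.
Bind A := h(h(Z, m), Z); no other remaining equation mentions A.
Decompose tup/3: tup(h(Y2, 4), tup(m, Y2, Y2), Y2) ≐ Y,  Y2 ≐ h(4, 2),  Z ≐ tup(nil, n, m).
Bind Y := tup(h(Y2, 4), tup(m, Y2, Y2), Y2); no other remaining equation mentions Y. Substituting into the earlier binding gives X1 := tup(n, tup(h(Y2, 4), tup(m, Y2, Y2), Y2), m).
Bind Y2 := h(4, 2); no other remaining equation mentions Y2. Substituting into the earlier bindings gives X1 := tup(n, tup(h(h(4, 2), 4), tup(m, h(4, 2), h(4, 2)), h(4, 2)), m), S := h(4, 2), Y := tup(h(h(4, 2), 4), tup(m, h(4, 2), h(4, 2)), h(4, 2)).
Bind Z := tup(nil, n, m). Substituting into the earlier binding gives A := h(h(tup(nil, n, m), m), tup(nil, n, m)).
No equations remain and no clash or occurs-check failure arose, so a unifier exists.

YES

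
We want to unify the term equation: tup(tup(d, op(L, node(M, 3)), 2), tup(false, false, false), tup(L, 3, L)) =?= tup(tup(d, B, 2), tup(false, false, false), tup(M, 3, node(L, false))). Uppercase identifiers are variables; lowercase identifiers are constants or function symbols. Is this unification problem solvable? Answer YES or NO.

NO

Decompose tup/3: tup(d, op(L, node(M, 3)), 2) =?= tup(d, B, 2),  tup(false, false, false) =?= tup(false, false, false),  tup(L, 3, L) =?= tup(M, 3, node(L, false)).
Decompose tup/3: d =?= d,  op(L, node(M, 3)) =?= B,  2 =?= 2.
Delete trivial equation d =?= d.
Bind B := op(L, node(M, 3)); no other remaining equation mentions B.
Delete trivial equation 2 =?= 2.
Delete trivial equation tup(false, false, false) =?= tup(false, false, false).
Decompose tup/3: L =?= M,  3 =?= 3,  L =?= node(L, false).
Bind L := M; substituting into the one remaining equation that mentions L gives: M =?= node(M, false). Substituting into the earlier binding gives B := op(M, node(M, 3)).
Delete trivial equation 3 =?= 3.
Occurs check fails: M occurs in node(M, false); the equation M =?= node(M, false) has no finite solution.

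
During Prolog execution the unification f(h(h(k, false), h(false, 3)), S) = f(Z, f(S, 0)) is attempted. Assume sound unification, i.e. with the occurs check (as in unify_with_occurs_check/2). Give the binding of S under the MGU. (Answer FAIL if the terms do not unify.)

FAIL

Decompose f/2: h(h(k, false), h(false, 3)) = Z,  S = f(S, 0).
Bind Z := h(h(k, false), h(false, 3)); no other remaining equation mentions Z.
Occurs check fails: S occurs in f(S, 0); the equation S = f(S, 0) has no finite solution.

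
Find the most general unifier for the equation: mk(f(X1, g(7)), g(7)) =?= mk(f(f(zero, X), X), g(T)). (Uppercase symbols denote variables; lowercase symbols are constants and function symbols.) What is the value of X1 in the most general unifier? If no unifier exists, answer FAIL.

f(zero, g(7))

Decompose mk/2: f(X1, g(7)) =?= f(f(zero, X), X),  g(7) =?= g(T).
Decompose f/2: X1 =?= f(zero, X),  g(7) =?= X.
Bind X1 := f(zero, X); no other remaining equation mentions X1.
Bind X := g(7); no other remaining equation mentions X. Substituting into the earlier binding gives X1 := f(zero, g(7)).
Decompose g/1: 7 =?= T.
Bind T := 7.
MGU = { X1 -> f(zero, g(7)), X -> g(7), T -> 7 }, so X1 -> f(zero, g(7)).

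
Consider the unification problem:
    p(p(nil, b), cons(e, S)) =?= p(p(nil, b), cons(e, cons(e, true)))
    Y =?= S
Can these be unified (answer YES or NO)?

YES

Decompose p/2: p(nil, b) =?= p(nil, b),  cons(e, S) =?= cons(e, cons(e, true)).
Delete trivial equation p(nil, b) =?= p(nil, b).
Decompose cons/2: e =?= e,  S =?= cons(e, true).
Delete trivial equation e =?= e.
Bind S := cons(e, true); substituting into the remaining equation gives: Y =?= cons(e, true).
Bind Y := cons(e, true).
No equations remain and no clash or occurs-check failure arose, so a unifier exists.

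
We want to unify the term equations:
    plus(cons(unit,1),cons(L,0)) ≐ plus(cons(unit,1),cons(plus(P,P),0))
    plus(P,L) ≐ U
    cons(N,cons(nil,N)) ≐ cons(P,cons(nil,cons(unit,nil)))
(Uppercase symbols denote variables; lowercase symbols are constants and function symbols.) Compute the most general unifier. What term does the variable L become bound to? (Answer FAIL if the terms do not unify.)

Decompose plus/2: cons(unit,1) ≐ cons(unit,1),  cons(L,0) ≐ cons(plus(P,P),0).
Delete trivial equation cons(unit,1) ≐ cons(unit,1).
Decompose cons/2: L ≐ plus(P,P),  0 ≐ 0.
Bind L := plus(P,P); substituting into the one remaining equation that mentions L gives: plus(P,plus(P,P)) ≐ U.
Delete trivial equation 0 ≐ 0.
Bind U := plus(P,plus(P,P)); no other remaining equation mentions U.
Decompose cons/2: N ≐ P,  cons(nil,N) ≐ cons(nil,cons(unit,nil)).
Bind N := P; substituting into the remaining equation gives: cons(nil,P) ≐ cons(nil,cons(unit,nil)).
Decompose cons/2: nil ≐ nil,  P ≐ cons(unit,nil).
Delete trivial equation nil ≐ nil.
Bind P := cons(unit,nil). Substituting into the earlier bindings gives L := plus(cons(unit,nil),cons(unit,nil)), U := plus(cons(unit,nil),plus(cons(unit,nil),cons(unit,nil))), N := cons(unit,nil).
MGU = { L -> plus(cons(unit,nil),cons(unit,nil)), U -> plus(cons(unit,nil),plus(cons(unit,nil),cons(unit,nil))), N -> cons(unit,nil), P -> cons(unit,nil) }, so L -> plus(cons(unit,nil),cons(unit,nil)).

plus(cons(unit,nil),cons(unit,nil))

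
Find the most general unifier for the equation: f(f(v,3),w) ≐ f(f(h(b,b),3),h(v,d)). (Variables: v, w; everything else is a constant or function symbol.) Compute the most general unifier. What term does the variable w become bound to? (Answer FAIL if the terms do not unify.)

Decompose f/2: f(v,3) ≐ f(h(b,b),3),  w ≐ h(v,d).
Decompose f/2: v ≐ h(b,b),  3 ≐ 3.
Bind v := h(b,b); substituting into the one remaining equation that mentions v gives: w ≐ h(h(b,b),d).
Delete trivial equation 3 ≐ 3.
Bind w := h(h(b,b),d).
MGU = { v := h(b,b), w := h(h(b,b),d) }, so w := h(h(b,b),d).

h(h(b,b),d)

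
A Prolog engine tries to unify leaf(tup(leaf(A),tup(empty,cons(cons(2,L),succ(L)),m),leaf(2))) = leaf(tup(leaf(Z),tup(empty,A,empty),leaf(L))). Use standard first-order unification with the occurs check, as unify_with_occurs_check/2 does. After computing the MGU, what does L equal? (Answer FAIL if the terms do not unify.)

Decompose leaf/1: tup(leaf(A),tup(empty,cons(cons(2,L),succ(L)),m),leaf(2)) = tup(leaf(Z),tup(empty,A,empty),leaf(L)).
Decompose tup/3: leaf(A) = leaf(Z),  tup(empty,cons(cons(2,L),succ(L)),m) = tup(empty,A,empty),  leaf(2) = leaf(L).
Decompose leaf/1: A = Z.
Bind A := Z; substituting into the one remaining equation that mentions A gives: tup(empty,cons(cons(2,L),succ(L)),m) = tup(empty,Z,empty).
Decompose tup/3: empty = empty,  cons(cons(2,L),succ(L)) = Z,  m = empty.
Delete trivial equation empty = empty.
Bind Z := cons(cons(2,L),succ(L)); no other remaining equation mentions Z. Substituting into the earlier binding gives A := cons(cons(2,L),succ(L)).
Clash: constants m and empty differ; no unifier exists.

FAIL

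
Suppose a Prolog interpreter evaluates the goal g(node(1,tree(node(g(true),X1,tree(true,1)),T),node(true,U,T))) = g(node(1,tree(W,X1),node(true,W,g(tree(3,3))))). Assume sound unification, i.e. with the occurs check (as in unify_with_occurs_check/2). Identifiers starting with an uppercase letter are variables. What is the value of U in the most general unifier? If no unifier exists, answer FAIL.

node(g(true),g(tree(3,3)),tree(true,1))

Decompose g/1: node(1,tree(node(g(true),X1,tree(true,1)),T),node(true,U,T)) = node(1,tree(W,X1),node(true,W,g(tree(3,3)))).
Decompose node/3: 1 = 1,  tree(node(g(true),X1,tree(true,1)),T) = tree(W,X1),  node(true,U,T) = node(true,W,g(tree(3,3))).
Delete trivial equation 1 = 1.
Decompose tree/2: node(g(true),X1,tree(true,1)) = W,  T = X1.
Bind W := node(g(true),X1,tree(true,1)); substituting into the one remaining equation that mentions W gives: node(true,U,T) = node(true,node(g(true),X1,tree(true,1)),g(tree(3,3))).
Bind T := X1; substituting into the remaining equation gives: node(true,U,X1) = node(true,node(g(true),X1,tree(true,1)),g(tree(3,3))).
Decompose node/3: true = true,  U = node(g(true),X1,tree(true,1)),  X1 = g(tree(3,3)).
Delete trivial equation true = true.
Bind U := node(g(true),X1,tree(true,1)); no other remaining equation mentions U.
Bind X1 := g(tree(3,3)). Substituting into the earlier bindings gives W := node(g(true),g(tree(3,3)),tree(true,1)), T := g(tree(3,3)), U := node(g(true),g(tree(3,3)),tree(true,1)).
MGU = { W ↦ node(g(true),g(tree(3,3)),tree(true,1)), T ↦ g(tree(3,3)), U ↦ node(g(true),g(tree(3,3)),tree(true,1)), X1 ↦ g(tree(3,3)) }, so U ↦ node(g(true),g(tree(3,3)),tree(true,1)).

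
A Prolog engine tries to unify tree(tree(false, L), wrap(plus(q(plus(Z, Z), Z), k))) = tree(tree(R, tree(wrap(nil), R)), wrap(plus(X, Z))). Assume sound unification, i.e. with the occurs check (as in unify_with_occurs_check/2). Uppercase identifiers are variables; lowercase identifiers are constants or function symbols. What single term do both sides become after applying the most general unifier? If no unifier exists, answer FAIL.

Decompose tree/2: tree(false, L) = tree(R, tree(wrap(nil), R)),  wrap(plus(q(plus(Z, Z), Z), k)) = wrap(plus(X, Z)).
Decompose tree/2: false = R,  L = tree(wrap(nil), R).
Bind R := false; substituting into the one remaining equation that mentions R gives: L = tree(wrap(nil), false).
Bind L := tree(wrap(nil), false); no other remaining equation mentions L.
Decompose wrap/1: plus(q(plus(Z, Z), Z), k) = plus(X, Z).
Decompose plus/2: q(plus(Z, Z), Z) = X,  k = Z.
Bind X := q(plus(Z, Z), Z); no other remaining equation mentions X.
Bind Z := k. Substituting into the earlier binding gives X := q(plus(k, k), k).
Applying the MGU to either side gives tree(tree(false, tree(wrap(nil), false)), wrap(plus(q(plus(k, k), k), k))).

tree(tree(false, tree(wrap(nil), false)), wrap(plus(q(plus(k, k), k), k)))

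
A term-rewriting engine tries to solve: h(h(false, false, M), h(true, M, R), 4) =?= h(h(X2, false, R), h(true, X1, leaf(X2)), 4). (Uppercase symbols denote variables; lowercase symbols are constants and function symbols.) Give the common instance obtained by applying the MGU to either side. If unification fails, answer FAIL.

Decompose h/3: h(false, false, M) =?= h(X2, false, R),  h(true, M, R) =?= h(true, X1, leaf(X2)),  4 =?= 4.
Decompose h/3: false =?= X2,  false =?= false,  M =?= R.
Bind X2 := false; substituting into the one remaining equation that mentions X2 gives: h(true, M, R) =?= h(true, X1, leaf(false)).
Delete trivial equation false =?= false.
Bind M := R; substituting into the one remaining equation that mentions M gives: h(true, R, R) =?= h(true, X1, leaf(false)).
Decompose h/3: true =?= true,  R =?= X1,  R =?= leaf(false).
Delete trivial equation true =?= true.
Bind R := X1; substituting into the one remaining equation that mentions R gives: X1 =?= leaf(false). Substituting into the earlier binding gives M := X1.
Bind X1 := leaf(false); no other remaining equation mentions X1. Substituting into the earlier bindings gives M := leaf(false), R := leaf(false).
Delete trivial equation 4 =?= 4.
Applying the MGU to either side gives h(h(false, false, leaf(false)), h(true, leaf(false), leaf(false)), 4).

h(h(false, false, leaf(false)), h(true, leaf(false), leaf(false)), 4)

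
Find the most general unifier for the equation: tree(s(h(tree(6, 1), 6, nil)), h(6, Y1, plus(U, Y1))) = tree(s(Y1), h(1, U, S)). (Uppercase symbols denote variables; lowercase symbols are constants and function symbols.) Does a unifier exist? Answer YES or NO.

Decompose tree/2: s(h(tree(6, 1), 6, nil)) = s(Y1),  h(6, Y1, plus(U, Y1)) = h(1, U, S).
Decompose s/1: h(tree(6, 1), 6, nil) = Y1.
Bind Y1 := h(tree(6, 1), 6, nil); substituting into the remaining equation gives: h(6, h(tree(6, 1), 6, nil), plus(U, h(tree(6, 1), 6, nil))) = h(1, U, S).
Decompose h/3: 6 = 1,  h(tree(6, 1), 6, nil) = U,  plus(U, h(tree(6, 1), 6, nil)) = S.
Clash: constants 6 and 1 differ; no unifier exists.

NO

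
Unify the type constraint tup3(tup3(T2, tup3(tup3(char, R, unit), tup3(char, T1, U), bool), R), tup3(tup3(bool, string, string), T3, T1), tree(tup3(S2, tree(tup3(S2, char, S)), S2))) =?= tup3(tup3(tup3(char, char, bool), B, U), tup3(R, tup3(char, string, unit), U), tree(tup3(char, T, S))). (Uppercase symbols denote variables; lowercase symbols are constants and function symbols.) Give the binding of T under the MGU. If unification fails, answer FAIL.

Decompose tup3/3: tup3(T2, tup3(tup3(char, R, unit), tup3(char, T1, U), bool), R) =?= tup3(tup3(char, char, bool), B, U),  tup3(tup3(bool, string, string), T3, T1) =?= tup3(R, tup3(char, string, unit), U),  tree(tup3(S2, tree(tup3(S2, char, S)), S2)) =?= tree(tup3(char, T, S)).
Decompose tup3/3: T2 =?= tup3(char, char, bool),  tup3(tup3(char, R, unit), tup3(char, T1, U), bool) =?= B,  R =?= U.
Bind T2 := tup3(char, char, bool); no other remaining equation mentions T2.
Bind B := tup3(tup3(char, R, unit), tup3(char, T1, U), bool); no other remaining equation mentions B.
Bind R := U; substituting into the one remaining equation that mentions R gives: tup3(tup3(bool, string, string), T3, T1) =?= tup3(U, tup3(char, string, unit), U). Substituting into the earlier binding gives B := tup3(tup3(char, U, unit), tup3(char, T1, U), bool).
Decompose tup3/3: tup3(bool, string, string) =?= U,  T3 =?= tup3(char, string, unit),  T1 =?= U.
Bind U := tup3(bool, string, string); substituting into the one remaining equation that mentions U gives: T1 =?= tup3(bool, string, string). Substituting into the earlier bindings gives B := tup3(tup3(char, tup3(bool, string, string), unit), tup3(char, T1, tup3(bool, string, string)), bool), R := tup3(bool, string, string).
Bind T3 := tup3(char, string, unit); no other remaining equation mentions T3.
Bind T1 := tup3(bool, string, string); no other remaining equation mentions T1. Substituting into the earlier binding gives B := tup3(tup3(char, tup3(bool, string, string), unit), tup3(char, tup3(bool, string, string), tup3(bool, string, string)), bool).
Decompose tree/1: tup3(S2, tree(tup3(S2, char, S)), S2) =?= tup3(char, T, S).
Decompose tup3/3: S2 =?= char,  tree(tup3(S2, char, S)) =?= T,  S2 =?= S.
Bind S2 := char; substituting into the remaining equations gives: tree(tup3(char, char, S)) =?= T,  char =?= S.
Bind T := tree(tup3(char, char, S)); no other remaining equation mentions T.
Bind S := char. Substituting into the earlier binding gives T := tree(tup3(char, char, char)).
MGU = { T2 ↦ tup3(char, char, bool), B ↦ tup3(tup3(char, tup3(bool, string, string), unit), tup3(char, tup3(bool, string, string), tup3(bool, string, string)), bool), R ↦ tup3(bool, string, string), U ↦ tup3(bool, string, string), T3 ↦ tup3(char, string, unit), T1 ↦ tup3(bool, string, string), S2 ↦ char, T ↦ tree(tup3(char, char, char)), S ↦ char }, so T ↦ tree(tup3(char, char, char)).

tree(tup3(char, char, char))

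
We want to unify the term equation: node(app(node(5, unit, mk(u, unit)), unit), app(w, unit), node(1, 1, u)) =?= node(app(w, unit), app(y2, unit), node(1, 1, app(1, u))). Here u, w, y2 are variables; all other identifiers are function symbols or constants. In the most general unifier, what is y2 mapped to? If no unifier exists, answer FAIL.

Decompose node/3: app(node(5, unit, mk(u, unit)), unit) =?= app(w, unit),  app(w, unit) =?= app(y2, unit),  node(1, 1, u) =?= node(1, 1, app(1, u)).
Decompose app/2: node(5, unit, mk(u, unit)) =?= w,  unit =?= unit.
Bind w := node(5, unit, mk(u, unit)); substituting into the one remaining equation that mentions w gives: app(node(5, unit, mk(u, unit)), unit) =?= app(y2, unit).
Delete trivial equation unit =?= unit.
Decompose app/2: node(5, unit, mk(u, unit)) =?= y2,  unit =?= unit.
Bind y2 := node(5, unit, mk(u, unit)); no other remaining equation mentions y2.
Delete trivial equation unit =?= unit.
Decompose node/3: 1 =?= 1,  1 =?= 1,  u =?= app(1, u).
Delete trivial equation 1 =?= 1.
Delete trivial equation 1 =?= 1.
Occurs check fails: u occurs in app(1, u); the equation u =?= app(1, u) has no finite solution.

FAIL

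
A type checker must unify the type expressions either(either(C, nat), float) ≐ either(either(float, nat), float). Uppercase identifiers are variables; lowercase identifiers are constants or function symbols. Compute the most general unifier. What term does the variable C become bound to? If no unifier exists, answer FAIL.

Decompose either/2: either(C, nat) ≐ either(float, nat),  float ≐ float.
Decompose either/2: C ≐ float,  nat ≐ nat.
Bind C := float; no other remaining equation mentions C.
Delete trivial equation nat ≐ nat.
Delete trivial equation float ≐ float.
MGU = { C := float }, so C := float.

float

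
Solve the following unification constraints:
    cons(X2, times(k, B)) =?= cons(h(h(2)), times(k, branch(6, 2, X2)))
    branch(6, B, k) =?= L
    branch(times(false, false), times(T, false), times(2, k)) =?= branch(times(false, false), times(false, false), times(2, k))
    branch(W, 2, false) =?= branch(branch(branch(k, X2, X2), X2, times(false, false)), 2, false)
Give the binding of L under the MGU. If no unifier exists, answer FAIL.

Decompose cons/2: X2 =?= h(h(2)),  times(k, B) =?= times(k, branch(6, 2, X2)).
Bind X2 := h(h(2)); substituting into the 2 remaining equations that mention X2 gives: times(k, B) =?= times(k, branch(6, 2, h(h(2)))),  branch(W, 2, false) =?= branch(branch(branch(k, h(h(2)), h(h(2))), h(h(2)), times(false, false)), 2, false).
Decompose times/2: k =?= k,  B =?= branch(6, 2, h(h(2))).
Delete trivial equation k =?= k.
Bind B := branch(6, 2, h(h(2))); substituting into the one remaining equation that mentions B gives: branch(6, branch(6, 2, h(h(2))), k) =?= L.
Bind L := branch(6, branch(6, 2, h(h(2))), k); no other remaining equation mentions L.
Decompose branch/3: times(false, false) =?= times(false, false),  times(T, false) =?= times(false, false),  times(2, k) =?= times(2, k).
Delete trivial equation times(false, false) =?= times(false, false).
Decompose times/2: T =?= false,  false =?= false.
Bind T := false; no other remaining equation mentions T.
Delete trivial equation false =?= false.
Delete trivial equation times(2, k) =?= times(2, k).
Decompose branch/3: W =?= branch(branch(k, h(h(2)), h(h(2))), h(h(2)), times(false, false)),  2 =?= 2,  false =?= false.
Bind W := branch(branch(k, h(h(2)), h(h(2))), h(h(2)), times(false, false)); no other remaining equation mentions W.
Delete trivial equation 2 =?= 2.
Delete trivial equation false =?= false.
MGU = { X2 ↦ h(h(2)), B ↦ branch(6, 2, h(h(2))), L ↦ branch(6, branch(6, 2, h(h(2))), k), T ↦ false, W ↦ branch(branch(k, h(h(2)), h(h(2))), h(h(2)), times(false, false)) }, so L ↦ branch(6, branch(6, 2, h(h(2))), k).

branch(6, branch(6, 2, h(h(2))), k)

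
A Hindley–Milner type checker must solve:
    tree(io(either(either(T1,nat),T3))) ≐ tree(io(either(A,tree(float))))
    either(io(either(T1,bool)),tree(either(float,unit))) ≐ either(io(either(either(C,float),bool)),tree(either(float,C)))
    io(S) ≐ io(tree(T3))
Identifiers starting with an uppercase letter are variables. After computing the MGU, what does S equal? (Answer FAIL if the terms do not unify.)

Decompose tree/1: io(either(either(T1,nat),T3)) ≐ io(either(A,tree(float))).
Decompose io/1: either(either(T1,nat),T3) ≐ either(A,tree(float)).
Decompose either/2: either(T1,nat) ≐ A,  T3 ≐ tree(float).
Bind A := either(T1,nat); no other remaining equation mentions A.
Bind T3 := tree(float); substituting into the one remaining equation that mentions T3 gives: io(S) ≐ io(tree(tree(float))).
Decompose either/2: io(either(T1,bool)) ≐ io(either(either(C,float),bool)),  tree(either(float,unit)) ≐ tree(either(float,C)).
Decompose io/1: either(T1,bool) ≐ either(either(C,float),bool).
Decompose either/2: T1 ≐ either(C,float),  bool ≐ bool.
Bind T1 := either(C,float); no other remaining equation mentions T1. Substituting into the earlier binding gives A := either(either(C,float),nat).
Delete trivial equation bool ≐ bool.
Decompose tree/1: either(float,unit) ≐ either(float,C).
Decompose either/2: float ≐ float,  unit ≐ C.
Delete trivial equation float ≐ float.
Bind C := unit; no other remaining equation mentions C. Substituting into the earlier bindings gives A := either(either(unit,float),nat), T1 := either(unit,float).
Decompose io/1: S ≐ tree(tree(float)).
Bind S := tree(tree(float)).
MGU = { A := either(either(unit,float),nat), T3 := tree(float), T1 := either(unit,float), C := unit, S := tree(tree(float)) }, so S := tree(tree(float)).

tree(tree(float))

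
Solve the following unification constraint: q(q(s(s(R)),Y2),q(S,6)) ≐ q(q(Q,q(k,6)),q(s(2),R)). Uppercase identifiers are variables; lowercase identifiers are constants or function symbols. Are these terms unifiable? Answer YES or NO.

YES

Decompose q/2: q(s(s(R)),Y2) ≐ q(Q,q(k,6)),  q(S,6) ≐ q(s(2),R).
Decompose q/2: s(s(R)) ≐ Q,  Y2 ≐ q(k,6).
Bind Q := s(s(R)); no other remaining equation mentions Q.
Bind Y2 := q(k,6); no other remaining equation mentions Y2.
Decompose q/2: S ≐ s(2),  6 ≐ R.
Bind S := s(2); no other remaining equation mentions S.
Bind R := 6. Substituting into the earlier binding gives Q := s(s(6)).
No equations remain and no clash or occurs-check failure arose, so a unifier exists.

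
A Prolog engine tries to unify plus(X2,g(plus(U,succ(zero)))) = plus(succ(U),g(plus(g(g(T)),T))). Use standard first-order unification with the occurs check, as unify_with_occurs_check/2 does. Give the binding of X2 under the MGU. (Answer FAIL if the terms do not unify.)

Decompose plus/2: X2 = succ(U),  g(plus(U,succ(zero))) = g(plus(g(g(T)),T)).
Bind X2 := succ(U); no other remaining equation mentions X2.
Decompose g/1: plus(U,succ(zero)) = plus(g(g(T)),T).
Decompose plus/2: U = g(g(T)),  succ(zero) = T.
Bind U := g(g(T)); no other remaining equation mentions U. Substituting into the earlier binding gives X2 := succ(g(g(T))).
Bind T := succ(zero). Substituting into the earlier bindings gives X2 := succ(g(g(succ(zero)))), U := g(g(succ(zero))).
MGU = { X2 ↦ succ(g(g(succ(zero)))), U ↦ g(g(succ(zero))), T ↦ succ(zero) }, so X2 ↦ succ(g(g(succ(zero)))).

succ(g(g(succ(zero))))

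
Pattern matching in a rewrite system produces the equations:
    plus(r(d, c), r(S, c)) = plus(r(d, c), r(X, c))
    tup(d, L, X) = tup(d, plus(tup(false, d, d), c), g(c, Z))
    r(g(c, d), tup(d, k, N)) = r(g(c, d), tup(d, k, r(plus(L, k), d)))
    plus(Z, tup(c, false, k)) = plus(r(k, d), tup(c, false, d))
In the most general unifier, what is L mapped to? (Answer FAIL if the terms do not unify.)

Decompose plus/2: r(d, c) = r(d, c),  r(S, c) = r(X, c).
Delete trivial equation r(d, c) = r(d, c).
Decompose r/2: S = X,  c = c.
Bind S := X; no other remaining equation mentions S.
Delete trivial equation c = c.
Decompose tup/3: d = d,  L = plus(tup(false, d, d), c),  X = g(c, Z).
Delete trivial equation d = d.
Bind L := plus(tup(false, d, d), c); substituting into the one remaining equation that mentions L gives: r(g(c, d), tup(d, k, N)) = r(g(c, d), tup(d, k, r(plus(plus(tup(false, d, d), c), k), d))).
Bind X := g(c, Z); no other remaining equation mentions X. Substituting into the earlier binding gives S := g(c, Z).
Decompose r/2: g(c, d) = g(c, d),  tup(d, k, N) = tup(d, k, r(plus(plus(tup(false, d, d), c), k), d)).
Delete trivial equation g(c, d) = g(c, d).
Decompose tup/3: d = d,  k = k,  N = r(plus(plus(tup(false, d, d), c), k), d).
Delete trivial equation d = d.
Delete trivial equation k = k.
Bind N := r(plus(plus(tup(false, d, d), c), k), d); no other remaining equation mentions N.
Decompose plus/2: Z = r(k, d),  tup(c, false, k) = tup(c, false, d).
Bind Z := r(k, d); no other remaining equation mentions Z. Substituting into the earlier bindings gives S := g(c, r(k, d)), X := g(c, r(k, d)).
Decompose tup/3: c = c,  false = false,  k = d.
Delete trivial equation c = c.
Delete trivial equation false = false.
Clash: constants k and d differ; no unifier exists.

FAIL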